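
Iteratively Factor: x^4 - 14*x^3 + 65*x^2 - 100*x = (x - 5)*(x^3 - 9*x^2 + 20*x) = (x - 5)^2*(x^2 - 4*x) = (x - 5)^2*(x - 4)*(x)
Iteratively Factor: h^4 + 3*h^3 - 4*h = (h)*(h^3 + 3*h^2 - 4) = h*(h + 2)*(h^2 + h - 2) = h*(h + 2)^2*(h - 1)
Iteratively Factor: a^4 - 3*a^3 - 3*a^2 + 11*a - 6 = (a - 1)*(a^3 - 2*a^2 - 5*a + 6) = (a - 1)*(a + 2)*(a^2 - 4*a + 3) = (a - 1)^2*(a + 2)*(a - 3)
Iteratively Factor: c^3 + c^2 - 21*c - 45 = (c + 3)*(c^2 - 2*c - 15) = (c - 5)*(c + 3)*(c + 3)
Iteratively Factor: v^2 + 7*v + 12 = (v + 4)*(v + 3)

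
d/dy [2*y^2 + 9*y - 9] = 4*y + 9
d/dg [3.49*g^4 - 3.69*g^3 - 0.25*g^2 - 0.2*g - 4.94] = 13.96*g^3 - 11.07*g^2 - 0.5*g - 0.2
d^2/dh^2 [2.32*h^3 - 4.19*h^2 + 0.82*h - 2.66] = 13.92*h - 8.38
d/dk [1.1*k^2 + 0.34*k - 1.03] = 2.2*k + 0.34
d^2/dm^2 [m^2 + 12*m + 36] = 2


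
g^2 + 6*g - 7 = (g - 1)*(g + 7)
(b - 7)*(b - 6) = b^2 - 13*b + 42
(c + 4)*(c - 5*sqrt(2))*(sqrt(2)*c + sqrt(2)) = sqrt(2)*c^3 - 10*c^2 + 5*sqrt(2)*c^2 - 50*c + 4*sqrt(2)*c - 40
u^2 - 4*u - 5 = (u - 5)*(u + 1)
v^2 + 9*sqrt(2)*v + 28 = (v + 2*sqrt(2))*(v + 7*sqrt(2))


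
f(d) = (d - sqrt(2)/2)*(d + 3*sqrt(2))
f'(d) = 2*d + 5*sqrt(2)/2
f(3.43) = 20.89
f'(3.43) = 10.40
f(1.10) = 2.10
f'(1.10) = 5.74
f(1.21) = 2.74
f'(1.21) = 5.96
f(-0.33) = -4.06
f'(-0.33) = 2.88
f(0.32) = -1.77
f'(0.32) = 4.18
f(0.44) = -1.25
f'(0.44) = 4.42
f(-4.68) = 2.36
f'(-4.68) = -5.82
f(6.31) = 59.13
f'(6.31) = 16.16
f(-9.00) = 46.18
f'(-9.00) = -14.46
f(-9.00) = 46.18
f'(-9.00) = -14.46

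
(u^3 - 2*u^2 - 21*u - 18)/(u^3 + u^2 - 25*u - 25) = (u^2 - 3*u - 18)/(u^2 - 25)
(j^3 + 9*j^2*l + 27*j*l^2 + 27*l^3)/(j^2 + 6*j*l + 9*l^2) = j + 3*l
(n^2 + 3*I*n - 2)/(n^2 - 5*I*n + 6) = (n + 2*I)/(n - 6*I)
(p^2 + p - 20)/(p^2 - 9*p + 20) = (p + 5)/(p - 5)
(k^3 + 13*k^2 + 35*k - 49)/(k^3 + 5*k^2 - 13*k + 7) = (k + 7)/(k - 1)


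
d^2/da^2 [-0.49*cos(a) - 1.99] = 0.49*cos(a)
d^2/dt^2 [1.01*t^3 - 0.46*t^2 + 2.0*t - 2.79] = 6.06*t - 0.92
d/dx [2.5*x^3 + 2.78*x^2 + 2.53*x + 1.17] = 7.5*x^2 + 5.56*x + 2.53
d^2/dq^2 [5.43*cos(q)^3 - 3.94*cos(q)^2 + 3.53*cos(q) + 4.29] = -7.6025*cos(q) + 7.88*cos(2*q) - 12.2175*cos(3*q)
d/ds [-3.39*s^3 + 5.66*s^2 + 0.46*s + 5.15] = -10.17*s^2 + 11.32*s + 0.46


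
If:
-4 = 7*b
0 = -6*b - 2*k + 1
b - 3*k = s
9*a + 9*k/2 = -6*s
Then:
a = 311/84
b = -4/7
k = 31/14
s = -101/14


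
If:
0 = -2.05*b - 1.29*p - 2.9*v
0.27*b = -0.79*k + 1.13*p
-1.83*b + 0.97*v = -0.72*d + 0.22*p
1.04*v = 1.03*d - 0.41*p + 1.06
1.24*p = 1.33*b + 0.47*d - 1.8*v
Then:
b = -0.00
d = -0.97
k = -1.52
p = -1.06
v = 0.47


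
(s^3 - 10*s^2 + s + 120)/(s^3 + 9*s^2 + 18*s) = (s^2 - 13*s + 40)/(s*(s + 6))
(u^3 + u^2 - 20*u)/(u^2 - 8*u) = (u^2 + u - 20)/(u - 8)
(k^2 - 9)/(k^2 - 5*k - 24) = (k - 3)/(k - 8)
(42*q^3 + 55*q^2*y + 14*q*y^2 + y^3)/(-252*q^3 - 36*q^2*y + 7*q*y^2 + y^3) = (q + y)/(-6*q + y)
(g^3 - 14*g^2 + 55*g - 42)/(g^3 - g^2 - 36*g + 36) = (g - 7)/(g + 6)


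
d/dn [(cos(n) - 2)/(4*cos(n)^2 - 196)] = (cos(n)^2 - 4*cos(n) + 49)*sin(n)/(4*(cos(n)^2 - 49)^2)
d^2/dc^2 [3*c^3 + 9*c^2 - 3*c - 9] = 18*c + 18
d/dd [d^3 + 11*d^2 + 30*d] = 3*d^2 + 22*d + 30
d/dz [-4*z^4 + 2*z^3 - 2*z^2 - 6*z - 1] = -16*z^3 + 6*z^2 - 4*z - 6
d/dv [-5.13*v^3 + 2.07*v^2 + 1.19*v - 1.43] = -15.39*v^2 + 4.14*v + 1.19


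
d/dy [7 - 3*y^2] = -6*y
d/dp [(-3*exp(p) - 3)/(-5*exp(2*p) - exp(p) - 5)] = 3*(-(exp(p) + 1)*(10*exp(p) + 1) + 5*exp(2*p) + exp(p) + 5)*exp(p)/(5*exp(2*p) + exp(p) + 5)^2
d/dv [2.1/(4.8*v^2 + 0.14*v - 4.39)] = (-20.16*v - 0.294)/(4.8*v^2 + 0.14*v - 4.39)^2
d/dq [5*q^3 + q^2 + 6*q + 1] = 15*q^2 + 2*q + 6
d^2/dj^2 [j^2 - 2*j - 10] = 2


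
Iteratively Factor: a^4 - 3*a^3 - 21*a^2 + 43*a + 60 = (a + 1)*(a^3 - 4*a^2 - 17*a + 60) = (a - 3)*(a + 1)*(a^2 - a - 20) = (a - 3)*(a + 1)*(a + 4)*(a - 5)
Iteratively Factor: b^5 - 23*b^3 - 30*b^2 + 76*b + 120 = (b + 3)*(b^4 - 3*b^3 - 14*b^2 + 12*b + 40) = (b + 2)*(b + 3)*(b^3 - 5*b^2 - 4*b + 20) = (b - 2)*(b + 2)*(b + 3)*(b^2 - 3*b - 10) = (b - 2)*(b + 2)^2*(b + 3)*(b - 5)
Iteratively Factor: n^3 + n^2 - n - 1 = (n - 1)*(n^2 + 2*n + 1) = (n - 1)*(n + 1)*(n + 1)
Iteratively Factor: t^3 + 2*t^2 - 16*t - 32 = (t + 4)*(t^2 - 2*t - 8) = (t + 2)*(t + 4)*(t - 4)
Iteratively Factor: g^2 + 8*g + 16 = (g + 4)*(g + 4)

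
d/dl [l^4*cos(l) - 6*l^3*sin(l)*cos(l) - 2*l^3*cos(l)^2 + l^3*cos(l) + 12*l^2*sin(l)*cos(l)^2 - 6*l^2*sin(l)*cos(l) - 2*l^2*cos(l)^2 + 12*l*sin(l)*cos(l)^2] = -l^4*sin(l) - l^3*sin(l) + 2*l^3*sin(2*l) + 4*l^3*cos(l) - 6*l^3*cos(2*l) - 7*l^2*sin(2*l) + 6*l^2*cos(l) - 9*l^2*cos(2*l) + 9*l^2*cos(3*l) - 3*l^2 + 6*l*sin(l) - 6*l*sin(2*l) + 6*l*sin(3*l) + 3*l*cos(l) - 2*l*cos(2*l) + 9*l*cos(3*l) - 2*l + 3*sin(l) + 3*sin(3*l)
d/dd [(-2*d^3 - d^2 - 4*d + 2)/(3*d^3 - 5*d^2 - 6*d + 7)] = (13*d^4 + 48*d^3 - 74*d^2 + 6*d - 16)/(9*d^6 - 30*d^5 - 11*d^4 + 102*d^3 - 34*d^2 - 84*d + 49)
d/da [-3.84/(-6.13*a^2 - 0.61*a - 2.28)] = (-47.0784*a - 2.3424)/(6.13*a^2 + 0.61*a + 2.28)^2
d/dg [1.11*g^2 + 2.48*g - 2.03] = 2.22*g + 2.48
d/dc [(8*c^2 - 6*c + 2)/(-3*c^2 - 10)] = 2*(-9*c^2 - 74*c + 30)/(9*c^4 + 60*c^2 + 100)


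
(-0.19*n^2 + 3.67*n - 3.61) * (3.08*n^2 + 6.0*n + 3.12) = -0.5852*n^4 + 10.1636*n^3 + 10.3084*n^2 - 10.2096*n - 11.2632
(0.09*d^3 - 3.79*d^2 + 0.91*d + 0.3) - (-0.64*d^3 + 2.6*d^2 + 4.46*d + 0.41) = 0.73*d^3 - 6.39*d^2 - 3.55*d - 0.11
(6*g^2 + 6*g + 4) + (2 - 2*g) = 6*g^2 + 4*g + 6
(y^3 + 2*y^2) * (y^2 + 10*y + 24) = y^5 + 12*y^4 + 44*y^3 + 48*y^2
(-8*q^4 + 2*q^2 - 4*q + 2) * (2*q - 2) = -16*q^5 + 16*q^4 + 4*q^3 - 12*q^2 + 12*q - 4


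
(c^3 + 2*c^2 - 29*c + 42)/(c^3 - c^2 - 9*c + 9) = (c^2 + 5*c - 14)/(c^2 + 2*c - 3)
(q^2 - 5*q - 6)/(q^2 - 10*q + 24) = (q + 1)/(q - 4)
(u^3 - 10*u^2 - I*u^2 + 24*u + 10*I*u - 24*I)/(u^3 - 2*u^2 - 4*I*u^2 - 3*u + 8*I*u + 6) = (u^2 - 10*u + 24)/(u^2 - u*(2 + 3*I) + 6*I)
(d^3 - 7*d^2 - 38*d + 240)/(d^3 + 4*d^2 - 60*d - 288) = (d - 5)/(d + 6)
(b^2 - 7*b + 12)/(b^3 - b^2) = (b^2 - 7*b + 12)/(b^2*(b - 1))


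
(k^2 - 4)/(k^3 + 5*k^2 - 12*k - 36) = (k - 2)/(k^2 + 3*k - 18)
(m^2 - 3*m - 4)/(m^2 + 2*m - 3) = (m^2 - 3*m - 4)/(m^2 + 2*m - 3)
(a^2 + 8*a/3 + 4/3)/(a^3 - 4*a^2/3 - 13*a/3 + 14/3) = (3*a + 2)/(3*a^2 - 10*a + 7)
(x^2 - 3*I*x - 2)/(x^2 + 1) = (x - 2*I)/(x + I)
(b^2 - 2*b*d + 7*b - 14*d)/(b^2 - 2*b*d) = (b + 7)/b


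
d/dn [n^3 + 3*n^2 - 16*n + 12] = 3*n^2 + 6*n - 16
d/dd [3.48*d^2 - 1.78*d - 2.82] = 6.96*d - 1.78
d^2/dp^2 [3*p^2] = 6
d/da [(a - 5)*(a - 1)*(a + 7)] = 3*a^2 + 2*a - 37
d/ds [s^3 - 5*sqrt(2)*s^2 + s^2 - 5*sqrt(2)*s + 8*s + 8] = 3*s^2 - 10*sqrt(2)*s + 2*s - 5*sqrt(2) + 8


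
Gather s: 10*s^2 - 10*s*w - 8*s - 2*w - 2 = 10*s^2 + s*(-10*w - 8) - 2*w - 2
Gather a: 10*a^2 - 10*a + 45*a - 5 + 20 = 10*a^2 + 35*a + 15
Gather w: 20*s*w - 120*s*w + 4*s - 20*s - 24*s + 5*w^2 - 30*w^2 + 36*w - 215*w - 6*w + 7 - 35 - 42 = -40*s - 25*w^2 + w*(-100*s - 185) - 70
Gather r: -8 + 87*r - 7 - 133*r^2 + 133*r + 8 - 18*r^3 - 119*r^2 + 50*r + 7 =-18*r^3 - 252*r^2 + 270*r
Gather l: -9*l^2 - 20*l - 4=-9*l^2 - 20*l - 4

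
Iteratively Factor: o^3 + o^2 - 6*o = (o - 2)*(o^2 + 3*o) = (o - 2)*(o + 3)*(o)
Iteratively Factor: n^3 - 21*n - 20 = (n + 4)*(n^2 - 4*n - 5) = (n - 5)*(n + 4)*(n + 1)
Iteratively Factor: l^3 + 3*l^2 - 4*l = (l - 1)*(l^2 + 4*l) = (l - 1)*(l + 4)*(l)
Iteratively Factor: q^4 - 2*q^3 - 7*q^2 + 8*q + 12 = (q + 1)*(q^3 - 3*q^2 - 4*q + 12) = (q - 3)*(q + 1)*(q^2 - 4) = (q - 3)*(q + 1)*(q + 2)*(q - 2)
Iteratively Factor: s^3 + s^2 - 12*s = (s)*(s^2 + s - 12) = s*(s + 4)*(s - 3)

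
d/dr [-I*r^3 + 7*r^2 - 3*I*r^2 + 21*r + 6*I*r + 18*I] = -3*I*r^2 + r*(14 - 6*I) + 21 + 6*I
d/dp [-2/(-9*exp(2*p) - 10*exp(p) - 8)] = (-36*exp(p) - 20)*exp(p)/(9*exp(2*p) + 10*exp(p) + 8)^2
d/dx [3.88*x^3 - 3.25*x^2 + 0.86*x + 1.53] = 11.64*x^2 - 6.5*x + 0.86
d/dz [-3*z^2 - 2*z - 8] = -6*z - 2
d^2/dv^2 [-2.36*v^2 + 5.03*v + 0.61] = -4.72000000000000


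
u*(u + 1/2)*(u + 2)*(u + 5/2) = u^4 + 5*u^3 + 29*u^2/4 + 5*u/2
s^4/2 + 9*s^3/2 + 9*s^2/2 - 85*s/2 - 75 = (s/2 + 1)*(s - 3)*(s + 5)^2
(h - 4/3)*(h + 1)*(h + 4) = h^3 + 11*h^2/3 - 8*h/3 - 16/3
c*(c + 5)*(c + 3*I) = c^3 + 5*c^2 + 3*I*c^2 + 15*I*c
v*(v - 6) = v^2 - 6*v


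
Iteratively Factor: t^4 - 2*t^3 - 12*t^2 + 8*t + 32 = (t + 2)*(t^3 - 4*t^2 - 4*t + 16) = (t + 2)^2*(t^2 - 6*t + 8) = (t - 4)*(t + 2)^2*(t - 2)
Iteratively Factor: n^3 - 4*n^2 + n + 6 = (n - 3)*(n^2 - n - 2) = (n - 3)*(n - 2)*(n + 1)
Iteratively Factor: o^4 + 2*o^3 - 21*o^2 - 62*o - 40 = (o + 1)*(o^3 + o^2 - 22*o - 40) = (o + 1)*(o + 4)*(o^2 - 3*o - 10) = (o + 1)*(o + 2)*(o + 4)*(o - 5)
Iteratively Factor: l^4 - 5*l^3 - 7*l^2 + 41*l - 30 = (l - 5)*(l^3 - 7*l + 6) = (l - 5)*(l + 3)*(l^2 - 3*l + 2) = (l - 5)*(l - 1)*(l + 3)*(l - 2)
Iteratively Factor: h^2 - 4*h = (h)*(h - 4)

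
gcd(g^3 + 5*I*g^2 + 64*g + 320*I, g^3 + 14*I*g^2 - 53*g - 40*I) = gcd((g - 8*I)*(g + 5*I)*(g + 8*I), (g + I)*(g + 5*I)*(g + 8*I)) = g^2 + 13*I*g - 40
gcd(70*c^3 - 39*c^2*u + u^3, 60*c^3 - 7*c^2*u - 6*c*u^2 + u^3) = -5*c + u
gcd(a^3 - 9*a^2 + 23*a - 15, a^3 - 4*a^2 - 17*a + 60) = a^2 - 8*a + 15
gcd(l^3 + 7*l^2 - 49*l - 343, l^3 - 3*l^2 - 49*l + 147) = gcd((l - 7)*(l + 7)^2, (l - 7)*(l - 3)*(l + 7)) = l^2 - 49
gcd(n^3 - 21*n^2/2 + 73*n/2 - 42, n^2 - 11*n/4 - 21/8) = n - 7/2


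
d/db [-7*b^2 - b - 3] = -14*b - 1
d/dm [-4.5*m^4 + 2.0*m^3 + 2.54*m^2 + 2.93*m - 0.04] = -18.0*m^3 + 6.0*m^2 + 5.08*m + 2.93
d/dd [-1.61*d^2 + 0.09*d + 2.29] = 0.09 - 3.22*d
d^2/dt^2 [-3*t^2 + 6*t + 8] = -6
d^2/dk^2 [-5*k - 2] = 0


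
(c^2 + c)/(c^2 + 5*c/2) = 2*(c + 1)/(2*c + 5)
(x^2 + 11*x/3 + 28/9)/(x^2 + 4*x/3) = (x + 7/3)/x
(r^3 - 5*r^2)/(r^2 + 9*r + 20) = r^2*(r - 5)/(r^2 + 9*r + 20)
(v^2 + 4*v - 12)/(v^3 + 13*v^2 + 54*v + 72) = (v - 2)/(v^2 + 7*v + 12)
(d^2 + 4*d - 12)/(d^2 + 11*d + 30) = (d - 2)/(d + 5)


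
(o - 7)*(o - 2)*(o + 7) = o^3 - 2*o^2 - 49*o + 98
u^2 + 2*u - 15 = (u - 3)*(u + 5)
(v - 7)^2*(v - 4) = v^3 - 18*v^2 + 105*v - 196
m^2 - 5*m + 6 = (m - 3)*(m - 2)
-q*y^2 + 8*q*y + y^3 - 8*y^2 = y*(-q + y)*(y - 8)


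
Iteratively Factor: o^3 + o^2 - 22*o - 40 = (o + 2)*(o^2 - o - 20) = (o - 5)*(o + 2)*(o + 4)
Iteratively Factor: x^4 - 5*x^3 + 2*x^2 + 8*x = (x - 2)*(x^3 - 3*x^2 - 4*x) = x*(x - 2)*(x^2 - 3*x - 4) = x*(x - 4)*(x - 2)*(x + 1)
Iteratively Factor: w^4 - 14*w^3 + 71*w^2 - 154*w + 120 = (w - 3)*(w^3 - 11*w^2 + 38*w - 40) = (w - 3)*(w - 2)*(w^2 - 9*w + 20) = (w - 5)*(w - 3)*(w - 2)*(w - 4)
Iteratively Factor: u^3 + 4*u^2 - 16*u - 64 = (u + 4)*(u^2 - 16) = (u + 4)^2*(u - 4)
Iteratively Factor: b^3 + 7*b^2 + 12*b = (b + 4)*(b^2 + 3*b) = (b + 3)*(b + 4)*(b)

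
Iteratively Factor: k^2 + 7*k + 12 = (k + 3)*(k + 4)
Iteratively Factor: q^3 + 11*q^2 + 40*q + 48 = (q + 4)*(q^2 + 7*q + 12) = (q + 3)*(q + 4)*(q + 4)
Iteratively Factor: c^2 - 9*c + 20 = (c - 4)*(c - 5)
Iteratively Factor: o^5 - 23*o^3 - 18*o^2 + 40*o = (o - 5)*(o^4 + 5*o^3 + 2*o^2 - 8*o) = (o - 5)*(o + 2)*(o^3 + 3*o^2 - 4*o) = (o - 5)*(o - 1)*(o + 2)*(o^2 + 4*o) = o*(o - 5)*(o - 1)*(o + 2)*(o + 4)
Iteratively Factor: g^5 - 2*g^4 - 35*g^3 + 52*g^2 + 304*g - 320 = (g + 4)*(g^4 - 6*g^3 - 11*g^2 + 96*g - 80) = (g + 4)^2*(g^3 - 10*g^2 + 29*g - 20) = (g - 1)*(g + 4)^2*(g^2 - 9*g + 20) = (g - 5)*(g - 1)*(g + 4)^2*(g - 4)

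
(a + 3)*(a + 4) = a^2 + 7*a + 12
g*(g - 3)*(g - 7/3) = g^3 - 16*g^2/3 + 7*g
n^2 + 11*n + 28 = (n + 4)*(n + 7)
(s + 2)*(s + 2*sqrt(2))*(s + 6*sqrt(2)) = s^3 + 2*s^2 + 8*sqrt(2)*s^2 + 16*sqrt(2)*s + 24*s + 48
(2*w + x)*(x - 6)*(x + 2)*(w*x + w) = 2*w^2*x^3 - 6*w^2*x^2 - 32*w^2*x - 24*w^2 + w*x^4 - 3*w*x^3 - 16*w*x^2 - 12*w*x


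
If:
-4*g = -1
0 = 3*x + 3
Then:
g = 1/4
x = -1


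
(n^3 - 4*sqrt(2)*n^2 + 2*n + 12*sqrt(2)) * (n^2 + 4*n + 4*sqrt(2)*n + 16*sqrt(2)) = n^5 + 4*n^4 - 30*n^3 - 120*n^2 + 20*sqrt(2)*n^2 + 96*n + 80*sqrt(2)*n + 384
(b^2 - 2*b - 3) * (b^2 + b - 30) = b^4 - b^3 - 35*b^2 + 57*b + 90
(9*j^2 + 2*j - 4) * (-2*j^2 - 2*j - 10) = -18*j^4 - 22*j^3 - 86*j^2 - 12*j + 40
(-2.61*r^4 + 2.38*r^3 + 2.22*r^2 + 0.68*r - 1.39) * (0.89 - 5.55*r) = 14.4855*r^5 - 15.5319*r^4 - 10.2028*r^3 - 1.7982*r^2 + 8.3197*r - 1.2371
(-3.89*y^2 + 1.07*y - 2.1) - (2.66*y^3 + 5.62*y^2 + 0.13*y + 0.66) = -2.66*y^3 - 9.51*y^2 + 0.94*y - 2.76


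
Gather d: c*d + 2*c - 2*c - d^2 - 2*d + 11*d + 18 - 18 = -d^2 + d*(c + 9)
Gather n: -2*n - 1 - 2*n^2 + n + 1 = -2*n^2 - n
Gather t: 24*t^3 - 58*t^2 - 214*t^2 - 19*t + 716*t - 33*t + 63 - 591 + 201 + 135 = 24*t^3 - 272*t^2 + 664*t - 192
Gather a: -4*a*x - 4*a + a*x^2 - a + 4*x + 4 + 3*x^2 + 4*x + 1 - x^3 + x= a*(x^2 - 4*x - 5) - x^3 + 3*x^2 + 9*x + 5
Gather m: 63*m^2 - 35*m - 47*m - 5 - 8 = 63*m^2 - 82*m - 13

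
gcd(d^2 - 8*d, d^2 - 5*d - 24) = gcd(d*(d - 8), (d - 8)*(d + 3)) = d - 8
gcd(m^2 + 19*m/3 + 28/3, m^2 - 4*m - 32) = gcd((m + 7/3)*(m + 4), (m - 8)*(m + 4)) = m + 4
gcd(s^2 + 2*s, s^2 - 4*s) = s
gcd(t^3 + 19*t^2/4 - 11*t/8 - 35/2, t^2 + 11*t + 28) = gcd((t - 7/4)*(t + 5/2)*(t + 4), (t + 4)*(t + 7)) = t + 4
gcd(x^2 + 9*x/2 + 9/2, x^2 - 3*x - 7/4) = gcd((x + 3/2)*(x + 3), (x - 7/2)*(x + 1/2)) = 1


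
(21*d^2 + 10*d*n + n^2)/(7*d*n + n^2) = (3*d + n)/n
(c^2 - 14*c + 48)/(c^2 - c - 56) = (c - 6)/(c + 7)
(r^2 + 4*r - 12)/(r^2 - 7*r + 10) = (r + 6)/(r - 5)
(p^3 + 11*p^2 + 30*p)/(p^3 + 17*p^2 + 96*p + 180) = p/(p + 6)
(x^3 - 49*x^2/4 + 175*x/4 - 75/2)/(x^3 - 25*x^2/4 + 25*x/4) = (x - 6)/x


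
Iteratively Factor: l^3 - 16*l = (l)*(l^2 - 16) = l*(l + 4)*(l - 4)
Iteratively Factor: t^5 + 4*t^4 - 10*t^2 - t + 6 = (t + 2)*(t^4 + 2*t^3 - 4*t^2 - 2*t + 3) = (t - 1)*(t + 2)*(t^3 + 3*t^2 - t - 3) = (t - 1)*(t + 2)*(t + 3)*(t^2 - 1) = (t - 1)^2*(t + 2)*(t + 3)*(t + 1)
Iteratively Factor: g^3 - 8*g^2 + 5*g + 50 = (g - 5)*(g^2 - 3*g - 10) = (g - 5)*(g + 2)*(g - 5)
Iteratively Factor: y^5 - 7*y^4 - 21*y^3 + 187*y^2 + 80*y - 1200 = (y + 3)*(y^4 - 10*y^3 + 9*y^2 + 160*y - 400) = (y - 5)*(y + 3)*(y^3 - 5*y^2 - 16*y + 80) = (y - 5)*(y + 3)*(y + 4)*(y^2 - 9*y + 20) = (y - 5)^2*(y + 3)*(y + 4)*(y - 4)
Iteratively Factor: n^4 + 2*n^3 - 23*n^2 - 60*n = (n)*(n^3 + 2*n^2 - 23*n - 60) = n*(n + 4)*(n^2 - 2*n - 15) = n*(n + 3)*(n + 4)*(n - 5)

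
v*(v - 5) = v^2 - 5*v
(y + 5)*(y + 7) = y^2 + 12*y + 35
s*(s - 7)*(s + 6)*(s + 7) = s^4 + 6*s^3 - 49*s^2 - 294*s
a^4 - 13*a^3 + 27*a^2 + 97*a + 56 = (a - 8)*(a - 7)*(a + 1)^2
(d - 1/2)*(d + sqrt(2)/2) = d^2 - d/2 + sqrt(2)*d/2 - sqrt(2)/4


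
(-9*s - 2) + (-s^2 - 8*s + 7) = -s^2 - 17*s + 5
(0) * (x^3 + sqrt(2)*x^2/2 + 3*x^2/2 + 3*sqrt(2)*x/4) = 0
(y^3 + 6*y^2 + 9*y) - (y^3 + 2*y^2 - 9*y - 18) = 4*y^2 + 18*y + 18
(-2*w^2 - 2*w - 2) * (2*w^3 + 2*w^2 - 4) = -4*w^5 - 8*w^4 - 8*w^3 + 4*w^2 + 8*w + 8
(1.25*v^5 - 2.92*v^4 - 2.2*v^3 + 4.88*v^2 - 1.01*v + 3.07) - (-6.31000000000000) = 1.25*v^5 - 2.92*v^4 - 2.2*v^3 + 4.88*v^2 - 1.01*v + 9.38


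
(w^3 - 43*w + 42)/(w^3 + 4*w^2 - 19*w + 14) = (w - 6)/(w - 2)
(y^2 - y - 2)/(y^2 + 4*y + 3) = (y - 2)/(y + 3)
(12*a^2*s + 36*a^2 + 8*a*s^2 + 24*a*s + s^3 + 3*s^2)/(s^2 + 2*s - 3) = (12*a^2 + 8*a*s + s^2)/(s - 1)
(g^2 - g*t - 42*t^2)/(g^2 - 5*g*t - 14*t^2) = (g + 6*t)/(g + 2*t)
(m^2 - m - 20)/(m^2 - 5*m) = (m + 4)/m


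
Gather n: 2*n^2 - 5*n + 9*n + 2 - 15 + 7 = 2*n^2 + 4*n - 6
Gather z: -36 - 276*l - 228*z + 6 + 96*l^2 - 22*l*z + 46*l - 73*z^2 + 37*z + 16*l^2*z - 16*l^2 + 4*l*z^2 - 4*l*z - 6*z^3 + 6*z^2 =80*l^2 - 230*l - 6*z^3 + z^2*(4*l - 67) + z*(16*l^2 - 26*l - 191) - 30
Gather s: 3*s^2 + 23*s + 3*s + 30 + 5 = 3*s^2 + 26*s + 35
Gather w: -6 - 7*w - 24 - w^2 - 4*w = -w^2 - 11*w - 30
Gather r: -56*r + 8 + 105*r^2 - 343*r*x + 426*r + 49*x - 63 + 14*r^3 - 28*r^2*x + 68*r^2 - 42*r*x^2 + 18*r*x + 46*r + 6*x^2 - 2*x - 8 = 14*r^3 + r^2*(173 - 28*x) + r*(-42*x^2 - 325*x + 416) + 6*x^2 + 47*x - 63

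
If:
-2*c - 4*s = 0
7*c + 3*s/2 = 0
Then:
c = 0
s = 0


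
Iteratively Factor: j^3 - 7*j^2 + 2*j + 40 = (j + 2)*(j^2 - 9*j + 20) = (j - 4)*(j + 2)*(j - 5)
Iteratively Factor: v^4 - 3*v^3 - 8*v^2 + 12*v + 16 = (v + 1)*(v^3 - 4*v^2 - 4*v + 16) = (v - 4)*(v + 1)*(v^2 - 4) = (v - 4)*(v - 2)*(v + 1)*(v + 2)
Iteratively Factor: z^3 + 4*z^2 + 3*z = (z + 1)*(z^2 + 3*z) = z*(z + 1)*(z + 3)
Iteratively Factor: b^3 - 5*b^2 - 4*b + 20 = (b - 2)*(b^2 - 3*b - 10) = (b - 5)*(b - 2)*(b + 2)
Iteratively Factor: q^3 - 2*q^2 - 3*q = (q)*(q^2 - 2*q - 3) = q*(q - 3)*(q + 1)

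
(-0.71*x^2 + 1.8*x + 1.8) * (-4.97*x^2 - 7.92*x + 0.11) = 3.5287*x^4 - 3.3228*x^3 - 23.2801*x^2 - 14.058*x + 0.198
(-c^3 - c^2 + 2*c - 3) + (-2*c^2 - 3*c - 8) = -c^3 - 3*c^2 - c - 11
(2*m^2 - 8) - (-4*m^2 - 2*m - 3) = 6*m^2 + 2*m - 5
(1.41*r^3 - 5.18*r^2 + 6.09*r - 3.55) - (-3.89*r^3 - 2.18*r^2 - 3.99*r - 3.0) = 5.3*r^3 - 3.0*r^2 + 10.08*r - 0.55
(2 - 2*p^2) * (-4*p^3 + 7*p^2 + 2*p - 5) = 8*p^5 - 14*p^4 - 12*p^3 + 24*p^2 + 4*p - 10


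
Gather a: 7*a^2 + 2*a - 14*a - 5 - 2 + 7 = 7*a^2 - 12*a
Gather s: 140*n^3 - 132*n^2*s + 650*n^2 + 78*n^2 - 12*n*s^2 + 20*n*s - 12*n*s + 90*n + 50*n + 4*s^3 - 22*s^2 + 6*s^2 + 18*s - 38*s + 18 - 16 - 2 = 140*n^3 + 728*n^2 + 140*n + 4*s^3 + s^2*(-12*n - 16) + s*(-132*n^2 + 8*n - 20)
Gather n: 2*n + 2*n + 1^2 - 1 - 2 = 4*n - 2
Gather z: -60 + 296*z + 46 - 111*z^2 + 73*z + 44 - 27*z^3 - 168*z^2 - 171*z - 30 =-27*z^3 - 279*z^2 + 198*z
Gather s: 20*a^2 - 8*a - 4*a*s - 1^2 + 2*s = 20*a^2 - 8*a + s*(2 - 4*a) - 1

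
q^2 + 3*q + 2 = (q + 1)*(q + 2)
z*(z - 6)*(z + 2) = z^3 - 4*z^2 - 12*z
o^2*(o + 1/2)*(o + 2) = o^4 + 5*o^3/2 + o^2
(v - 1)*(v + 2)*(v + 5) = v^3 + 6*v^2 + 3*v - 10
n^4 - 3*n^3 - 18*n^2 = n^2*(n - 6)*(n + 3)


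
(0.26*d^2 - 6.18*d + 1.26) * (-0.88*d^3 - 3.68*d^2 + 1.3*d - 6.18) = -0.2288*d^5 + 4.4816*d^4 + 21.9716*d^3 - 14.2776*d^2 + 39.8304*d - 7.7868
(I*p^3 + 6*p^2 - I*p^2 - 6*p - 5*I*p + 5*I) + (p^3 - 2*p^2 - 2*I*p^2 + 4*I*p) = p^3 + I*p^3 + 4*p^2 - 3*I*p^2 - 6*p - I*p + 5*I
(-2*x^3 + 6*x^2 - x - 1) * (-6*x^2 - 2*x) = 12*x^5 - 32*x^4 - 6*x^3 + 8*x^2 + 2*x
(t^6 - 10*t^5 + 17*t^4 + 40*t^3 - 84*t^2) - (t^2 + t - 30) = t^6 - 10*t^5 + 17*t^4 + 40*t^3 - 85*t^2 - t + 30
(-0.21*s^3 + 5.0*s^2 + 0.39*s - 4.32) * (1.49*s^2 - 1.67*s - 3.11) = -0.3129*s^5 + 7.8007*s^4 - 7.1158*s^3 - 22.6381*s^2 + 6.0015*s + 13.4352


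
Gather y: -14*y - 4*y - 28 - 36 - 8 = -18*y - 72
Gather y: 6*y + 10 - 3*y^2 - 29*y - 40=-3*y^2 - 23*y - 30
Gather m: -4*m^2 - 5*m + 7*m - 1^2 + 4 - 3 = -4*m^2 + 2*m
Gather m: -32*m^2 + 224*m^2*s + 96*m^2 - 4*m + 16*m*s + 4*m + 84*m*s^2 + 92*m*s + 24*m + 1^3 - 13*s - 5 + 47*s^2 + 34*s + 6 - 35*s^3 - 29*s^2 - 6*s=m^2*(224*s + 64) + m*(84*s^2 + 108*s + 24) - 35*s^3 + 18*s^2 + 15*s + 2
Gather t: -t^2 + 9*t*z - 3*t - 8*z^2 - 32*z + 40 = -t^2 + t*(9*z - 3) - 8*z^2 - 32*z + 40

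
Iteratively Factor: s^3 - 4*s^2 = (s - 4)*(s^2) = s*(s - 4)*(s)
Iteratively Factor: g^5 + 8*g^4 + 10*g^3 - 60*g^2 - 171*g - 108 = (g + 3)*(g^4 + 5*g^3 - 5*g^2 - 45*g - 36) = (g + 1)*(g + 3)*(g^3 + 4*g^2 - 9*g - 36) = (g + 1)*(g + 3)*(g + 4)*(g^2 - 9) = (g + 1)*(g + 3)^2*(g + 4)*(g - 3)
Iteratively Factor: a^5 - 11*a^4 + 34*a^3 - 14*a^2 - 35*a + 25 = (a - 5)*(a^4 - 6*a^3 + 4*a^2 + 6*a - 5) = (a - 5)*(a + 1)*(a^3 - 7*a^2 + 11*a - 5) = (a - 5)*(a - 1)*(a + 1)*(a^2 - 6*a + 5) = (a - 5)^2*(a - 1)*(a + 1)*(a - 1)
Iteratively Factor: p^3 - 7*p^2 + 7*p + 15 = (p + 1)*(p^2 - 8*p + 15) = (p - 5)*(p + 1)*(p - 3)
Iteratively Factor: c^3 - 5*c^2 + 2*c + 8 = (c + 1)*(c^2 - 6*c + 8) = (c - 4)*(c + 1)*(c - 2)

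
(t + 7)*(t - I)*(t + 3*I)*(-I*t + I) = -I*t^4 + 2*t^3 - 6*I*t^3 + 12*t^2 + 4*I*t^2 - 14*t - 18*I*t + 21*I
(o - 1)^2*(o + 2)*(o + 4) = o^4 + 4*o^3 - 3*o^2 - 10*o + 8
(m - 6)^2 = m^2 - 12*m + 36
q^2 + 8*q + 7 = (q + 1)*(q + 7)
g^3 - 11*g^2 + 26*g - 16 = (g - 8)*(g - 2)*(g - 1)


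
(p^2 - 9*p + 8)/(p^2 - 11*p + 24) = (p - 1)/(p - 3)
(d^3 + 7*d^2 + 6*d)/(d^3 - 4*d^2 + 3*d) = (d^2 + 7*d + 6)/(d^2 - 4*d + 3)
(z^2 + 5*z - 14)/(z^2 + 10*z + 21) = (z - 2)/(z + 3)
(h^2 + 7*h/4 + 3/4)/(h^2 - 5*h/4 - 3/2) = (h + 1)/(h - 2)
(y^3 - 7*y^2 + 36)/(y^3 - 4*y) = (y^2 - 9*y + 18)/(y*(y - 2))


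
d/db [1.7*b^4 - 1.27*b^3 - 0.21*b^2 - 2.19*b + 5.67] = 6.8*b^3 - 3.81*b^2 - 0.42*b - 2.19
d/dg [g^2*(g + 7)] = g*(3*g + 14)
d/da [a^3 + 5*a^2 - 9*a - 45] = 3*a^2 + 10*a - 9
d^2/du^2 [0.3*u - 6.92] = 0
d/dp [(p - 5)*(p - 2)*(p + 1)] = 3*p^2 - 12*p + 3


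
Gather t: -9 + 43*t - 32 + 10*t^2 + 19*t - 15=10*t^2 + 62*t - 56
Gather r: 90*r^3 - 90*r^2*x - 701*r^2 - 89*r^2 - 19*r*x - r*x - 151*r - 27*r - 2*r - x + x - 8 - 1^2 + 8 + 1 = 90*r^3 + r^2*(-90*x - 790) + r*(-20*x - 180)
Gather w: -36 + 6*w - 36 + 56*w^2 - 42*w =56*w^2 - 36*w - 72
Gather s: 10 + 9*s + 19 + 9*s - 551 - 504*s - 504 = -486*s - 1026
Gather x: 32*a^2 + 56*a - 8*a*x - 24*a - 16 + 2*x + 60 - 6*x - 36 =32*a^2 + 32*a + x*(-8*a - 4) + 8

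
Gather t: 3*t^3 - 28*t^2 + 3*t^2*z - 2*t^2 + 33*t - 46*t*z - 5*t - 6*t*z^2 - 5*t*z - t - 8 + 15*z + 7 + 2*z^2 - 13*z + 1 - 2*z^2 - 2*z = 3*t^3 + t^2*(3*z - 30) + t*(-6*z^2 - 51*z + 27)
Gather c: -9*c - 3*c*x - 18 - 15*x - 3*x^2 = c*(-3*x - 9) - 3*x^2 - 15*x - 18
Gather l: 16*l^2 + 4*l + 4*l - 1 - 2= 16*l^2 + 8*l - 3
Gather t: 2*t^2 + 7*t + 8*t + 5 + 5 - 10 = 2*t^2 + 15*t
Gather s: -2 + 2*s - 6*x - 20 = 2*s - 6*x - 22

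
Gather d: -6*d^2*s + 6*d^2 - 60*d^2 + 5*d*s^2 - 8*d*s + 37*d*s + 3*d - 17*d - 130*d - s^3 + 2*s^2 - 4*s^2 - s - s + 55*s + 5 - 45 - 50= d^2*(-6*s - 54) + d*(5*s^2 + 29*s - 144) - s^3 - 2*s^2 + 53*s - 90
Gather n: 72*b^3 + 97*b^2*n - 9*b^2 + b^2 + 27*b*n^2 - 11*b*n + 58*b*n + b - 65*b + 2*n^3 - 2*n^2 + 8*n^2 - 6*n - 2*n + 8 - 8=72*b^3 - 8*b^2 - 64*b + 2*n^3 + n^2*(27*b + 6) + n*(97*b^2 + 47*b - 8)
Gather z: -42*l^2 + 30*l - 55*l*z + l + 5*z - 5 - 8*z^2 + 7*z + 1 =-42*l^2 + 31*l - 8*z^2 + z*(12 - 55*l) - 4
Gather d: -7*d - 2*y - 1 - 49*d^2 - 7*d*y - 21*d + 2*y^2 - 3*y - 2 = -49*d^2 + d*(-7*y - 28) + 2*y^2 - 5*y - 3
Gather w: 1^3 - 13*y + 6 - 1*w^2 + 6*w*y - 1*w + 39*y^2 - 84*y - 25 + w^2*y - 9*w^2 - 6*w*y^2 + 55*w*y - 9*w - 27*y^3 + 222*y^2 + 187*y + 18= w^2*(y - 10) + w*(-6*y^2 + 61*y - 10) - 27*y^3 + 261*y^2 + 90*y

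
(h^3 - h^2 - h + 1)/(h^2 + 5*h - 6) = (h^2 - 1)/(h + 6)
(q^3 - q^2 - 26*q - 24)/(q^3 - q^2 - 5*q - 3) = (q^2 - 2*q - 24)/(q^2 - 2*q - 3)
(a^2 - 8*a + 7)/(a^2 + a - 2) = (a - 7)/(a + 2)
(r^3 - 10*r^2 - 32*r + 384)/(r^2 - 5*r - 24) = (r^2 - 2*r - 48)/(r + 3)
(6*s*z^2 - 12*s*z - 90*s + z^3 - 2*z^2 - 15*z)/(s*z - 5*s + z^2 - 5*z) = (6*s*z + 18*s + z^2 + 3*z)/(s + z)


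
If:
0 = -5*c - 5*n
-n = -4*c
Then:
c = 0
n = 0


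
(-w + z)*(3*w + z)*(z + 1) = -3*w^2*z - 3*w^2 + 2*w*z^2 + 2*w*z + z^3 + z^2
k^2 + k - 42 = (k - 6)*(k + 7)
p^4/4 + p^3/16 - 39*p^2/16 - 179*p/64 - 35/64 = (p/4 + 1/4)*(p - 7/2)*(p + 1/4)*(p + 5/2)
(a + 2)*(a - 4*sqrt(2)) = a^2 - 4*sqrt(2)*a + 2*a - 8*sqrt(2)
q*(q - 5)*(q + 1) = q^3 - 4*q^2 - 5*q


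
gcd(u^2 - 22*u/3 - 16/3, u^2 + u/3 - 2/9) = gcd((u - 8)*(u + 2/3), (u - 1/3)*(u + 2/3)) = u + 2/3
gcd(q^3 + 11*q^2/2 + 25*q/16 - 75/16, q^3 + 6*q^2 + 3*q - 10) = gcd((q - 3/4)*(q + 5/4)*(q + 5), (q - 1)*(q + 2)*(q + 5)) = q + 5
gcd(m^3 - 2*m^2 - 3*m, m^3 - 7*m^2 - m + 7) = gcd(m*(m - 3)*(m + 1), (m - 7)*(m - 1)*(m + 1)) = m + 1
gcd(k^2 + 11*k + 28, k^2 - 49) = k + 7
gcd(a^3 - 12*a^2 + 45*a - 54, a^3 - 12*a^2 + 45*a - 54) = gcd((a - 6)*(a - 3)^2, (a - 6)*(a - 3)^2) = a^3 - 12*a^2 + 45*a - 54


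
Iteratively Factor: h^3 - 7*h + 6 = (h - 2)*(h^2 + 2*h - 3) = (h - 2)*(h + 3)*(h - 1)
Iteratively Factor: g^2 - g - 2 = (g + 1)*(g - 2)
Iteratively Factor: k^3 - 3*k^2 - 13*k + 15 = (k - 5)*(k^2 + 2*k - 3) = (k - 5)*(k - 1)*(k + 3)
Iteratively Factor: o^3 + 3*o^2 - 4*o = (o)*(o^2 + 3*o - 4) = o*(o + 4)*(o - 1)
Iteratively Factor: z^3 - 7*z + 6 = (z - 1)*(z^2 + z - 6) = (z - 2)*(z - 1)*(z + 3)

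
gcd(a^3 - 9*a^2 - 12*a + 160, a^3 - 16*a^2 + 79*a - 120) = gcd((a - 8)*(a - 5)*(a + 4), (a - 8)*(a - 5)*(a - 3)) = a^2 - 13*a + 40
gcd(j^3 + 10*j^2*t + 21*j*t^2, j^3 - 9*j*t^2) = j^2 + 3*j*t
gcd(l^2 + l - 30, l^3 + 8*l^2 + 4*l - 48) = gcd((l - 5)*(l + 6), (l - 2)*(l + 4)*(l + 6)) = l + 6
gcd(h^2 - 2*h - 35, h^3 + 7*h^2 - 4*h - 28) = 1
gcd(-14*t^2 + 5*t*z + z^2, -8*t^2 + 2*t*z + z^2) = -2*t + z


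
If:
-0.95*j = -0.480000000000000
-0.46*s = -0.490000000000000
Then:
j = 0.51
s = 1.07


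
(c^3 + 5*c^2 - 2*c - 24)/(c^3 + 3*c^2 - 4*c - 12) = (c + 4)/(c + 2)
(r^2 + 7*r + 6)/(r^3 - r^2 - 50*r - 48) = 1/(r - 8)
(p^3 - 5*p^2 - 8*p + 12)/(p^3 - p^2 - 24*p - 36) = (p - 1)/(p + 3)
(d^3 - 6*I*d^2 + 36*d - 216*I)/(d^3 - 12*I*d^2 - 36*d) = (d + 6*I)/d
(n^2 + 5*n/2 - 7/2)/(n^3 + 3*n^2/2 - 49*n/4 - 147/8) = 4*(n - 1)/(4*n^2 - 8*n - 21)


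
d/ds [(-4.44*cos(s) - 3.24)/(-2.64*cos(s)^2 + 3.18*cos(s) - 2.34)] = (11.7216*cos(s)^2 + 17.1072*cos(s) - 20.6928)*sin(s)/(6.9696*cos(s)^4 - 16.7904*cos(s)^3 + 22.4676*cos(s)^2 - 14.8824*cos(s) + 5.4756)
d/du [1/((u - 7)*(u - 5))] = 2*(6 - u)/(u^4 - 24*u^3 + 214*u^2 - 840*u + 1225)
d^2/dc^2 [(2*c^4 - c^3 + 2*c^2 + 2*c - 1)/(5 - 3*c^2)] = 2*(-18*c^6 + 90*c^4 - 3*c^3 - 363*c^2 - 15*c - 35)/(27*c^6 - 135*c^4 + 225*c^2 - 125)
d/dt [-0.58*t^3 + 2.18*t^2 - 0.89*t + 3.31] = -1.74*t^2 + 4.36*t - 0.89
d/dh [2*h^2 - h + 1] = 4*h - 1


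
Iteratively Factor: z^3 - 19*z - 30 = (z + 2)*(z^2 - 2*z - 15) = (z - 5)*(z + 2)*(z + 3)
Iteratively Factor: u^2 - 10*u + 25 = (u - 5)*(u - 5)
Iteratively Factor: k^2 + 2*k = (k + 2)*(k)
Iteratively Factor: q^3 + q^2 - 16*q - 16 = (q + 4)*(q^2 - 3*q - 4) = (q + 1)*(q + 4)*(q - 4)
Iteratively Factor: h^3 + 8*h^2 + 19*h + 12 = (h + 3)*(h^2 + 5*h + 4) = (h + 1)*(h + 3)*(h + 4)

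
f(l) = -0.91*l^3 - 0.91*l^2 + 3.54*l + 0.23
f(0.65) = 1.90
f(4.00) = -58.41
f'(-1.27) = 1.45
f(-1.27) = -3.87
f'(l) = -2.73*l^2 - 1.82*l + 3.54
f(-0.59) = -1.99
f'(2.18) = -13.40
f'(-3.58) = -24.93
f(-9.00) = 558.05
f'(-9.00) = -201.21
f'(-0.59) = 3.66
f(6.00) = -207.85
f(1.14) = 1.73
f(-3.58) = 17.65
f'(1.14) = -2.08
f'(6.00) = -105.66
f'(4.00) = -47.42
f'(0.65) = 1.20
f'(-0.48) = 3.78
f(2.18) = -5.81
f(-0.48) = -1.58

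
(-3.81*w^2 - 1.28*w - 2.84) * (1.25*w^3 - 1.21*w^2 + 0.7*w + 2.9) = -4.7625*w^5 + 3.0101*w^4 - 4.6682*w^3 - 8.5086*w^2 - 5.7*w - 8.236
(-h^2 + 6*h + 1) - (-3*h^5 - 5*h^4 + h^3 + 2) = 3*h^5 + 5*h^4 - h^3 - h^2 + 6*h - 1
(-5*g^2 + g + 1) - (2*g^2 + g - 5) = 6 - 7*g^2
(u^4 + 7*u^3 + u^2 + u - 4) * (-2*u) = -2*u^5 - 14*u^4 - 2*u^3 - 2*u^2 + 8*u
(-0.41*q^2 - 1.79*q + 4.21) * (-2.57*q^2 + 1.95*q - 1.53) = 1.0537*q^4 + 3.8008*q^3 - 13.6829*q^2 + 10.9482*q - 6.4413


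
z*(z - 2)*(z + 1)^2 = z^4 - 3*z^2 - 2*z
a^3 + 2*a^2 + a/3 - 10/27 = (a - 1/3)*(a + 2/3)*(a + 5/3)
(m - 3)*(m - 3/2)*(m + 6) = m^3 + 3*m^2/2 - 45*m/2 + 27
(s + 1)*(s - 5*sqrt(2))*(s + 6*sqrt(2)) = s^3 + s^2 + sqrt(2)*s^2 - 60*s + sqrt(2)*s - 60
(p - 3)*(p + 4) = p^2 + p - 12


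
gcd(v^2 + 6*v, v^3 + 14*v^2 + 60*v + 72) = v + 6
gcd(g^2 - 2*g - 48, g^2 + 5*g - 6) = g + 6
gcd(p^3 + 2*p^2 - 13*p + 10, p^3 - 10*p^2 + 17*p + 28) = 1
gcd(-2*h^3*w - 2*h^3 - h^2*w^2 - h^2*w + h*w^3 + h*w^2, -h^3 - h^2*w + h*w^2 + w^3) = h + w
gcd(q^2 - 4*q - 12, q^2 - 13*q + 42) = q - 6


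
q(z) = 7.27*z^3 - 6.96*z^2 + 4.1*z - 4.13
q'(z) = 21.81*z^2 - 13.92*z + 4.1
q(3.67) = 276.54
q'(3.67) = 246.77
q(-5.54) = -1476.59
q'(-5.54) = 750.60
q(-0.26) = -5.79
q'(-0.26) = 9.19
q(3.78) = 304.57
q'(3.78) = 263.11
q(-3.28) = -349.00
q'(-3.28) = 284.40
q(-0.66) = -11.96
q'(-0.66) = 22.79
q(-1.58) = -56.66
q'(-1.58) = 80.54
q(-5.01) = -1113.58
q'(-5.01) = 621.27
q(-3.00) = -275.36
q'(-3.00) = 242.15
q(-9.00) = -5904.62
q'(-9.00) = 1895.99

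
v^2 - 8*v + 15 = (v - 5)*(v - 3)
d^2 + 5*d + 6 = (d + 2)*(d + 3)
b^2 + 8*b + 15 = (b + 3)*(b + 5)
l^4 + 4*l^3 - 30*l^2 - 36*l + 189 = (l - 3)^2*(l + 3)*(l + 7)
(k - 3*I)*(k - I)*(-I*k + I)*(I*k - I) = k^4 - 2*k^3 - 4*I*k^3 - 2*k^2 + 8*I*k^2 + 6*k - 4*I*k - 3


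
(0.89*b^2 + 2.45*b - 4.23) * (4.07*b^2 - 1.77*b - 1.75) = 3.6223*b^4 + 8.3962*b^3 - 23.1101*b^2 + 3.1996*b + 7.4025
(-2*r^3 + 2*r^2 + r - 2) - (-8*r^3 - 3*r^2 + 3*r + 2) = 6*r^3 + 5*r^2 - 2*r - 4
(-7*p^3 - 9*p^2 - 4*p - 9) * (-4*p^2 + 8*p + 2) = 28*p^5 - 20*p^4 - 70*p^3 - 14*p^2 - 80*p - 18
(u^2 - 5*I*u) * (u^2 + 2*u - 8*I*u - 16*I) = u^4 + 2*u^3 - 13*I*u^3 - 40*u^2 - 26*I*u^2 - 80*u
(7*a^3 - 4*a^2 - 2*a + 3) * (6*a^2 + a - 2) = 42*a^5 - 17*a^4 - 30*a^3 + 24*a^2 + 7*a - 6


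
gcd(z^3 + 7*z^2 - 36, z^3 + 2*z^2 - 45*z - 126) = z^2 + 9*z + 18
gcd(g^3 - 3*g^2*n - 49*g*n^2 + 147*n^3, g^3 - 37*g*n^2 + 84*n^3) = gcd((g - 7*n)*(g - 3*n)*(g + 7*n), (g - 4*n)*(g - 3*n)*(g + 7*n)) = g^2 + 4*g*n - 21*n^2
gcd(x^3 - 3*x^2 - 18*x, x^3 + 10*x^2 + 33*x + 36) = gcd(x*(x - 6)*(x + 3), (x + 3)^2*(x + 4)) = x + 3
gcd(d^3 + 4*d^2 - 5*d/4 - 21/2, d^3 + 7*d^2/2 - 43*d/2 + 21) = d - 3/2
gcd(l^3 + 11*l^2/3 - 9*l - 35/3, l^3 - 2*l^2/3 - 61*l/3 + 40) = l + 5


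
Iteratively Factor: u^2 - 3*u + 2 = (u - 2)*(u - 1)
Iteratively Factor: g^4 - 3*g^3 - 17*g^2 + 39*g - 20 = (g - 5)*(g^3 + 2*g^2 - 7*g + 4) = (g - 5)*(g + 4)*(g^2 - 2*g + 1) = (g - 5)*(g - 1)*(g + 4)*(g - 1)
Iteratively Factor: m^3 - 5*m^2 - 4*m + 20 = (m + 2)*(m^2 - 7*m + 10) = (m - 5)*(m + 2)*(m - 2)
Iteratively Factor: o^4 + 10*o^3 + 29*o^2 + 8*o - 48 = (o + 4)*(o^3 + 6*o^2 + 5*o - 12) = (o + 4)^2*(o^2 + 2*o - 3) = (o - 1)*(o + 4)^2*(o + 3)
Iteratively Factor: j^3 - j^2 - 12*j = (j + 3)*(j^2 - 4*j) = (j - 4)*(j + 3)*(j)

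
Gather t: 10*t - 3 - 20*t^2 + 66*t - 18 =-20*t^2 + 76*t - 21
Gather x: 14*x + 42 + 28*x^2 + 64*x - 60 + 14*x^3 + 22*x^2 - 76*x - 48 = 14*x^3 + 50*x^2 + 2*x - 66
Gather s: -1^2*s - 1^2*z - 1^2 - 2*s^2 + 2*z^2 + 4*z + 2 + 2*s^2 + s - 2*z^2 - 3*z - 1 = 0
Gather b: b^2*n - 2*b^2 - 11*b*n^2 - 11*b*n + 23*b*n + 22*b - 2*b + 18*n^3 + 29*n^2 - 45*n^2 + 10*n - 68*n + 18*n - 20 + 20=b^2*(n - 2) + b*(-11*n^2 + 12*n + 20) + 18*n^3 - 16*n^2 - 40*n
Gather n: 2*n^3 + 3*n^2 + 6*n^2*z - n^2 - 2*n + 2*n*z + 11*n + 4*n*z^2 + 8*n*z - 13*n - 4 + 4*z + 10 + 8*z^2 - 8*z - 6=2*n^3 + n^2*(6*z + 2) + n*(4*z^2 + 10*z - 4) + 8*z^2 - 4*z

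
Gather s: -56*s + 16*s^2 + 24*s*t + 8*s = 16*s^2 + s*(24*t - 48)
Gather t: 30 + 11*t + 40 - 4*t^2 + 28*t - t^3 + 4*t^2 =-t^3 + 39*t + 70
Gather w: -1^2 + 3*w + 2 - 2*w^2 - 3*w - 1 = -2*w^2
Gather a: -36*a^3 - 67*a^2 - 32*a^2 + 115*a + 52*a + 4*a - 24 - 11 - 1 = -36*a^3 - 99*a^2 + 171*a - 36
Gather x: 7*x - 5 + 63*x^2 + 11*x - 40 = 63*x^2 + 18*x - 45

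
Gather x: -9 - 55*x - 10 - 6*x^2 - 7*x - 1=-6*x^2 - 62*x - 20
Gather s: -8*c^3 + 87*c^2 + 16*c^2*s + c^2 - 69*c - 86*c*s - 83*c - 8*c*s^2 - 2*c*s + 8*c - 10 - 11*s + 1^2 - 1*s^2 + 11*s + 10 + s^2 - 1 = -8*c^3 + 88*c^2 - 8*c*s^2 - 144*c + s*(16*c^2 - 88*c)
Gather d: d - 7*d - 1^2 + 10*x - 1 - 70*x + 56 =-6*d - 60*x + 54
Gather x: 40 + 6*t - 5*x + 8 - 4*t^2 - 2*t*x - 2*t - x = -4*t^2 + 4*t + x*(-2*t - 6) + 48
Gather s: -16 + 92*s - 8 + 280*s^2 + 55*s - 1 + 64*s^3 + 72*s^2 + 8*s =64*s^3 + 352*s^2 + 155*s - 25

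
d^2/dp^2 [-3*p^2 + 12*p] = -6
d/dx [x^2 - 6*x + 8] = 2*x - 6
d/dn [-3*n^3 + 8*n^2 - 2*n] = -9*n^2 + 16*n - 2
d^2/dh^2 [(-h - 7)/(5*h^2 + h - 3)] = 2*(-(h + 7)*(10*h + 1)^2 + 3*(5*h + 12)*(5*h^2 + h - 3))/(5*h^2 + h - 3)^3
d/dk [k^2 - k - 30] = 2*k - 1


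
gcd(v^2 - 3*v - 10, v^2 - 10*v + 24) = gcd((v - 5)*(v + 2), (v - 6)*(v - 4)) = 1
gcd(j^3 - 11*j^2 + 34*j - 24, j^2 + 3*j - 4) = j - 1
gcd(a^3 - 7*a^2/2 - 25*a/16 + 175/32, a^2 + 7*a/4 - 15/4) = a - 5/4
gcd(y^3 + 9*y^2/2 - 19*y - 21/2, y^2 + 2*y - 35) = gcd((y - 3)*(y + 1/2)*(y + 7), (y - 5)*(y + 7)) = y + 7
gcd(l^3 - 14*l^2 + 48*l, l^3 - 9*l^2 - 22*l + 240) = l^2 - 14*l + 48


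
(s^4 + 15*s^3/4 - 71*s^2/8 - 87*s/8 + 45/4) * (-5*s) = -5*s^5 - 75*s^4/4 + 355*s^3/8 + 435*s^2/8 - 225*s/4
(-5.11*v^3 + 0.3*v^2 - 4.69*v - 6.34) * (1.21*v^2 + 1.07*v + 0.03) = -6.1831*v^5 - 5.1047*v^4 - 5.5072*v^3 - 12.6807*v^2 - 6.9245*v - 0.1902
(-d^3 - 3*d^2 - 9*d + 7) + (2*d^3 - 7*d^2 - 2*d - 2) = d^3 - 10*d^2 - 11*d + 5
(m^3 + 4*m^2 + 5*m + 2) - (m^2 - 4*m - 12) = m^3 + 3*m^2 + 9*m + 14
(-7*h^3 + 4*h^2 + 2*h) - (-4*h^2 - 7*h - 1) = -7*h^3 + 8*h^2 + 9*h + 1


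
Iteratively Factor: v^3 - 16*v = (v - 4)*(v^2 + 4*v) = (v - 4)*(v + 4)*(v)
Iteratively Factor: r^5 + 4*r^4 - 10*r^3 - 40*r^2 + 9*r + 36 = (r + 3)*(r^4 + r^3 - 13*r^2 - r + 12) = (r - 3)*(r + 3)*(r^3 + 4*r^2 - r - 4) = (r - 3)*(r + 3)*(r + 4)*(r^2 - 1) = (r - 3)*(r - 1)*(r + 3)*(r + 4)*(r + 1)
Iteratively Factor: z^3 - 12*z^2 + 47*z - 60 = (z - 5)*(z^2 - 7*z + 12) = (z - 5)*(z - 3)*(z - 4)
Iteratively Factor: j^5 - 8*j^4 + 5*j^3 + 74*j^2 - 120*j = (j + 3)*(j^4 - 11*j^3 + 38*j^2 - 40*j) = (j - 2)*(j + 3)*(j^3 - 9*j^2 + 20*j) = j*(j - 2)*(j + 3)*(j^2 - 9*j + 20) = j*(j - 5)*(j - 2)*(j + 3)*(j - 4)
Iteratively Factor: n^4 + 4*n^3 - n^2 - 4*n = (n + 1)*(n^3 + 3*n^2 - 4*n) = (n - 1)*(n + 1)*(n^2 + 4*n) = (n - 1)*(n + 1)*(n + 4)*(n)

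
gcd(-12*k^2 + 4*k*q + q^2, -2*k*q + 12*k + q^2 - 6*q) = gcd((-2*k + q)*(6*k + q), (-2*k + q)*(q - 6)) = -2*k + q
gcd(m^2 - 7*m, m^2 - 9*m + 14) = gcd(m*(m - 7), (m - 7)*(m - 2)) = m - 7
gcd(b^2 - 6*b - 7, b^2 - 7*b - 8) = b + 1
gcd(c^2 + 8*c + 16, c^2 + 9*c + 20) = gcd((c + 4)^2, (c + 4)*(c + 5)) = c + 4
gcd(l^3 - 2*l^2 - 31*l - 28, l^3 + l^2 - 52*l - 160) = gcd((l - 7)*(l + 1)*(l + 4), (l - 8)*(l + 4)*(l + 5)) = l + 4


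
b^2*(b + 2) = b^3 + 2*b^2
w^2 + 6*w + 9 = (w + 3)^2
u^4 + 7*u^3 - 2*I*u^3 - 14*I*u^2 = u^2*(u + 7)*(u - 2*I)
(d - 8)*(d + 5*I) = d^2 - 8*d + 5*I*d - 40*I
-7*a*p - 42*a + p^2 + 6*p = (-7*a + p)*(p + 6)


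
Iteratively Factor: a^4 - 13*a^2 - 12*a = (a - 4)*(a^3 + 4*a^2 + 3*a) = (a - 4)*(a + 3)*(a^2 + a) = a*(a - 4)*(a + 3)*(a + 1)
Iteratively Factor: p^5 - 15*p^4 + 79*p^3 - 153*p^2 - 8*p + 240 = (p - 4)*(p^4 - 11*p^3 + 35*p^2 - 13*p - 60) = (p - 4)*(p + 1)*(p^3 - 12*p^2 + 47*p - 60) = (p - 4)^2*(p + 1)*(p^2 - 8*p + 15) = (p - 5)*(p - 4)^2*(p + 1)*(p - 3)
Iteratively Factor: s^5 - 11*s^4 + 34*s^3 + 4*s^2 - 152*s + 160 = (s - 2)*(s^4 - 9*s^3 + 16*s^2 + 36*s - 80) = (s - 5)*(s - 2)*(s^3 - 4*s^2 - 4*s + 16) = (s - 5)*(s - 2)*(s + 2)*(s^2 - 6*s + 8) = (s - 5)*(s - 4)*(s - 2)*(s + 2)*(s - 2)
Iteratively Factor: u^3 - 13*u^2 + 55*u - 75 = (u - 3)*(u^2 - 10*u + 25) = (u - 5)*(u - 3)*(u - 5)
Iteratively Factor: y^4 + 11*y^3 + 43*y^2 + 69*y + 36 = (y + 1)*(y^3 + 10*y^2 + 33*y + 36) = (y + 1)*(y + 3)*(y^2 + 7*y + 12) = (y + 1)*(y + 3)^2*(y + 4)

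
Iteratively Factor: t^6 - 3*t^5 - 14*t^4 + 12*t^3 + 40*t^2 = (t - 2)*(t^5 - t^4 - 16*t^3 - 20*t^2) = t*(t - 2)*(t^4 - t^3 - 16*t^2 - 20*t) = t*(t - 2)*(t + 2)*(t^3 - 3*t^2 - 10*t) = t*(t - 5)*(t - 2)*(t + 2)*(t^2 + 2*t) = t*(t - 5)*(t - 2)*(t + 2)^2*(t)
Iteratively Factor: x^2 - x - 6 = (x + 2)*(x - 3)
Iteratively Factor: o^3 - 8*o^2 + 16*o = (o - 4)*(o^2 - 4*o) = (o - 4)^2*(o)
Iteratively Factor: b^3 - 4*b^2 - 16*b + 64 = (b - 4)*(b^2 - 16) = (b - 4)^2*(b + 4)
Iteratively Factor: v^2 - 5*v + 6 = (v - 2)*(v - 3)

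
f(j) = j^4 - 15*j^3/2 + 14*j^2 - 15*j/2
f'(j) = 4*j^3 - 45*j^2/2 + 28*j - 15/2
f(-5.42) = 2509.04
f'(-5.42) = -1457.11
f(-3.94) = 946.58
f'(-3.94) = -711.75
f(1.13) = 0.21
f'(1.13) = 1.18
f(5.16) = 12.57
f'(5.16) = 87.46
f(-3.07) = 460.81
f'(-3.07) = -421.26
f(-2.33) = 217.82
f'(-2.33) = -245.49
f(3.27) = -22.73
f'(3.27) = -16.67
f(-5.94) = 3355.34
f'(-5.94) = -1806.04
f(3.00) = -18.00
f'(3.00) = -18.00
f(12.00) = 9702.00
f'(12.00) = 4000.50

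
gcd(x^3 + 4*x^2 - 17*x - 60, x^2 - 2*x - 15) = x + 3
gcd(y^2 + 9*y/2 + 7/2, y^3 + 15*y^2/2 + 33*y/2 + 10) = y + 1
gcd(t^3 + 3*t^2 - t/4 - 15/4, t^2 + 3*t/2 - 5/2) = t^2 + 3*t/2 - 5/2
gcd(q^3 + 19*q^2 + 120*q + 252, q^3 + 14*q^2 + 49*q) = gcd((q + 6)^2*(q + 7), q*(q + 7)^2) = q + 7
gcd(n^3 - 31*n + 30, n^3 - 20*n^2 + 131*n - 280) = n - 5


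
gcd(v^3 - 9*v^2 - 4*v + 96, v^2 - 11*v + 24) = v - 8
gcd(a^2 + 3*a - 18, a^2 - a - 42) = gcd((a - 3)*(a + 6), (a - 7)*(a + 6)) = a + 6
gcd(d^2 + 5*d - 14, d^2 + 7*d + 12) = 1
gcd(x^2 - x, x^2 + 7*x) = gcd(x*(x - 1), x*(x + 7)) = x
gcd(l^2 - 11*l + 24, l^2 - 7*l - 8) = l - 8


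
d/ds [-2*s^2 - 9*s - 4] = -4*s - 9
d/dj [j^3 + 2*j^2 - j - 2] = 3*j^2 + 4*j - 1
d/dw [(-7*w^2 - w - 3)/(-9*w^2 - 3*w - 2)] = (12*w^2 - 26*w - 7)/(81*w^4 + 54*w^3 + 45*w^2 + 12*w + 4)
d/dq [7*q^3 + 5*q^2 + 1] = q*(21*q + 10)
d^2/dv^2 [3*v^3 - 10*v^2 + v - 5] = 18*v - 20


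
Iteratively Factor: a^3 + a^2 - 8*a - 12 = (a - 3)*(a^2 + 4*a + 4) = (a - 3)*(a + 2)*(a + 2)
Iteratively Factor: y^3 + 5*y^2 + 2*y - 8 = (y + 2)*(y^2 + 3*y - 4) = (y + 2)*(y + 4)*(y - 1)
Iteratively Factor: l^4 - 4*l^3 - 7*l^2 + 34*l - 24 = (l + 3)*(l^3 - 7*l^2 + 14*l - 8) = (l - 4)*(l + 3)*(l^2 - 3*l + 2) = (l - 4)*(l - 1)*(l + 3)*(l - 2)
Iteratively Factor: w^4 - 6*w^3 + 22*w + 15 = (w - 3)*(w^3 - 3*w^2 - 9*w - 5) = (w - 3)*(w + 1)*(w^2 - 4*w - 5) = (w - 5)*(w - 3)*(w + 1)*(w + 1)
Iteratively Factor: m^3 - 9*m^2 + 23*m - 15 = (m - 1)*(m^2 - 8*m + 15) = (m - 3)*(m - 1)*(m - 5)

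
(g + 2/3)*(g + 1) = g^2 + 5*g/3 + 2/3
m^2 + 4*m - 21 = (m - 3)*(m + 7)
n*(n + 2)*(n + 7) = n^3 + 9*n^2 + 14*n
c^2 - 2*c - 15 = (c - 5)*(c + 3)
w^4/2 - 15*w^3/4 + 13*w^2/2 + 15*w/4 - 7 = (w/2 + 1/2)*(w - 4)*(w - 7/2)*(w - 1)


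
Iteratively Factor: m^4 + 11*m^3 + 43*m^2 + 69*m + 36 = (m + 3)*(m^3 + 8*m^2 + 19*m + 12) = (m + 3)^2*(m^2 + 5*m + 4) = (m + 1)*(m + 3)^2*(m + 4)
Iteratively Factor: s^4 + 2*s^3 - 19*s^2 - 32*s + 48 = (s - 1)*(s^3 + 3*s^2 - 16*s - 48) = (s - 1)*(s + 3)*(s^2 - 16) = (s - 4)*(s - 1)*(s + 3)*(s + 4)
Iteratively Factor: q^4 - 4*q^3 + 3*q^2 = (q - 3)*(q^3 - q^2) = q*(q - 3)*(q^2 - q) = q^2*(q - 3)*(q - 1)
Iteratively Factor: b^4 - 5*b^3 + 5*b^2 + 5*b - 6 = (b - 1)*(b^3 - 4*b^2 + b + 6) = (b - 2)*(b - 1)*(b^2 - 2*b - 3) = (b - 2)*(b - 1)*(b + 1)*(b - 3)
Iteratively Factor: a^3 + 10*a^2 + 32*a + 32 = (a + 2)*(a^2 + 8*a + 16) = (a + 2)*(a + 4)*(a + 4)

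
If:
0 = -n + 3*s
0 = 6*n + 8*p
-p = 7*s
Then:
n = 0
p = 0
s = 0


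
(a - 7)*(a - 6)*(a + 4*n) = a^3 + 4*a^2*n - 13*a^2 - 52*a*n + 42*a + 168*n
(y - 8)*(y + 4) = y^2 - 4*y - 32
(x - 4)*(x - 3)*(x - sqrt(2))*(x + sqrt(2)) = x^4 - 7*x^3 + 10*x^2 + 14*x - 24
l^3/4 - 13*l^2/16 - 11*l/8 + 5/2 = (l/4 + 1/2)*(l - 4)*(l - 5/4)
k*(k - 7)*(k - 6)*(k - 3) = k^4 - 16*k^3 + 81*k^2 - 126*k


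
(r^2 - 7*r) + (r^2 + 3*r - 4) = 2*r^2 - 4*r - 4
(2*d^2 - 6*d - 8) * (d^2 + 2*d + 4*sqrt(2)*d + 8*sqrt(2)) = 2*d^4 - 2*d^3 + 8*sqrt(2)*d^3 - 20*d^2 - 8*sqrt(2)*d^2 - 80*sqrt(2)*d - 16*d - 64*sqrt(2)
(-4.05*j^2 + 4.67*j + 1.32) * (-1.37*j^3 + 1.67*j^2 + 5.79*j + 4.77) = 5.5485*j^5 - 13.1614*j^4 - 17.459*j^3 + 9.9252*j^2 + 29.9187*j + 6.2964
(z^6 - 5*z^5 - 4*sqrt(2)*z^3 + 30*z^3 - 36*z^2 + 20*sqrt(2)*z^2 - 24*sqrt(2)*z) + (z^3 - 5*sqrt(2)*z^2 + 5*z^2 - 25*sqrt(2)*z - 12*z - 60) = z^6 - 5*z^5 - 4*sqrt(2)*z^3 + 31*z^3 - 31*z^2 + 15*sqrt(2)*z^2 - 49*sqrt(2)*z - 12*z - 60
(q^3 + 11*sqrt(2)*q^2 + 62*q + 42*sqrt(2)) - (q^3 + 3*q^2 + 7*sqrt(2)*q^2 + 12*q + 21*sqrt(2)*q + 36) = -3*q^2 + 4*sqrt(2)*q^2 - 21*sqrt(2)*q + 50*q - 36 + 42*sqrt(2)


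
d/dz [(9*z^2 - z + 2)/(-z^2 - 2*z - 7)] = (-19*z^2 - 122*z + 11)/(z^4 + 4*z^3 + 18*z^2 + 28*z + 49)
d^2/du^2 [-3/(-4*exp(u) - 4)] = 3*(exp(u) - 1)*exp(u)/(4*(exp(u) + 1)^3)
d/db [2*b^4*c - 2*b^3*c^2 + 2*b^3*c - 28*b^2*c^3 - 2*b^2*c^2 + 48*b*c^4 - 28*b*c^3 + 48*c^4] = 2*c*(4*b^3 - 3*b^2*c + 3*b^2 - 28*b*c^2 - 2*b*c + 24*c^3 - 14*c^2)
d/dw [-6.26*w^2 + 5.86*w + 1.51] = 5.86 - 12.52*w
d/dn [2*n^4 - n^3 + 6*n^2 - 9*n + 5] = 8*n^3 - 3*n^2 + 12*n - 9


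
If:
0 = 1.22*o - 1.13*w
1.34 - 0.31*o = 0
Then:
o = 4.32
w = 4.67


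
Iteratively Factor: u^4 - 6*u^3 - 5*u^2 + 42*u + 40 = (u + 2)*(u^3 - 8*u^2 + 11*u + 20) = (u - 5)*(u + 2)*(u^2 - 3*u - 4) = (u - 5)*(u + 1)*(u + 2)*(u - 4)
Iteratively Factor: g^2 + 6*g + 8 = (g + 4)*(g + 2)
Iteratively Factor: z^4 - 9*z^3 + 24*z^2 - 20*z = (z - 2)*(z^3 - 7*z^2 + 10*z) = (z - 5)*(z - 2)*(z^2 - 2*z) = z*(z - 5)*(z - 2)*(z - 2)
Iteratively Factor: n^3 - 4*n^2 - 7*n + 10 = (n - 1)*(n^2 - 3*n - 10) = (n - 5)*(n - 1)*(n + 2)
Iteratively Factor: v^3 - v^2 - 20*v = (v)*(v^2 - v - 20) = v*(v + 4)*(v - 5)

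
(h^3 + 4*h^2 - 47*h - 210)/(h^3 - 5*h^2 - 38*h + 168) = (h + 5)/(h - 4)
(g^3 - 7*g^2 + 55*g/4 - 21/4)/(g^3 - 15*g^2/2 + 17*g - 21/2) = (g - 1/2)/(g - 1)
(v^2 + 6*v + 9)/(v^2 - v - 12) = (v + 3)/(v - 4)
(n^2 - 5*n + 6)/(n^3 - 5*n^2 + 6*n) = 1/n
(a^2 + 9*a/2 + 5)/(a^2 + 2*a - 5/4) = 2*(a + 2)/(2*a - 1)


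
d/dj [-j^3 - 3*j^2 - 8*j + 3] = -3*j^2 - 6*j - 8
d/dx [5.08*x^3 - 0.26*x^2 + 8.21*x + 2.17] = 15.24*x^2 - 0.52*x + 8.21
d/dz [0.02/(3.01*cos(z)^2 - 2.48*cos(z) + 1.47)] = (0.1204*cos(z) - 0.0496)*sin(z)/(3.01*cos(z)^2 - 2.48*cos(z) + 1.47)^2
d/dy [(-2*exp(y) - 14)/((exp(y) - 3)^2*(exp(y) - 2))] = 2*(-(exp(y) - 3)*(exp(y) - 2) + (exp(y) - 3)*(exp(y) + 7) + 2*(exp(y) - 2)*(exp(y) + 7))*exp(y)/((exp(y) - 3)^3*(exp(y) - 2)^2)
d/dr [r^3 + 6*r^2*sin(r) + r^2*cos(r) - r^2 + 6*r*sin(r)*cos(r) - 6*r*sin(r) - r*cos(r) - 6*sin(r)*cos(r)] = -r^2*sin(r) + 6*r^2*cos(r) + 3*r^2 + 13*r*sin(r) - 4*r*cos(r) + 6*r*cos(2*r) - 2*r - 6*sin(r) + 3*sin(2*r) - cos(r) - 6*cos(2*r)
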